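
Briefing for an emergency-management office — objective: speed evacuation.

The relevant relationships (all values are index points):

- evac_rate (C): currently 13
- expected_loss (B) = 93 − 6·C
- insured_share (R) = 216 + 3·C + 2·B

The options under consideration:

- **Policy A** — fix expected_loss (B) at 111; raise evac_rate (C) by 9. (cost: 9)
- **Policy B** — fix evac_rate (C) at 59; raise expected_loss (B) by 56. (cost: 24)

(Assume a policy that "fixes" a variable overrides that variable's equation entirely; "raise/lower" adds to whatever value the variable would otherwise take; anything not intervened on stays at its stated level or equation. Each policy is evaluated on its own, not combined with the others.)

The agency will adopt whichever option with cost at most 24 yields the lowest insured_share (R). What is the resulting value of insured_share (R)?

Policy A (B := 111, C + 9):
  C = 13 + 9 = 22
  B = 111
  R = 216 + 3·22 + 2·111 = 504
Policy B (C := 59, B + 56):
  C = 59
  B = 93 − 6·59 (+56 from intervention) = -205
  R = 216 + 3·59 + 2·(-205) = -17
Comparing — Policy A: R=504, Policy B: R=-17. Lowest is -17 (Policy B).

-17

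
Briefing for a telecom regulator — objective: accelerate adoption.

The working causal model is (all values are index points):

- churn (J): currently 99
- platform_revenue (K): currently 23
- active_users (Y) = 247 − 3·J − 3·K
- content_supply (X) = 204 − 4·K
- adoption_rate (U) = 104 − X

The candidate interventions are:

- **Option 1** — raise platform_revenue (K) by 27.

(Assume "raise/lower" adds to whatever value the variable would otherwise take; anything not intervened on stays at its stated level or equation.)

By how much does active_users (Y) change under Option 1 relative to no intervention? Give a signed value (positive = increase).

Baseline:
  J = 99
  K = 23
  Y = 247 − 3·99 − 3·23 = -119
Option 1 (K + 27):
  J = 99
  K = 23 + 27 = 50
  Y = 247 − 3·99 − 3·50 = -200
Change in Y: -200 − (-119) = -81

-81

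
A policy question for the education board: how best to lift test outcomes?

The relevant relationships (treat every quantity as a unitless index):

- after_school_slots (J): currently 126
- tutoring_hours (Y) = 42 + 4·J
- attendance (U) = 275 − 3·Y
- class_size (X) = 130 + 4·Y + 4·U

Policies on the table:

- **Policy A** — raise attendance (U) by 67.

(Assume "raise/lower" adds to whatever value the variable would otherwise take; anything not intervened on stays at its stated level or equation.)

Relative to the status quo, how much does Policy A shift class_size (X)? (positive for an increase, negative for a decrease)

268

Baseline:
  J = 126
  Y = 42 + 4·126 = 546
  U = 275 − 3·546 = -1363
  X = 130 + 4·546 + 4·(-1363) = -3138
Policy A (U + 67):
  J = 126
  Y = 42 + 4·126 = 546
  U = 275 − 3·546 (+67 from intervention) = -1296
  X = 130 + 4·546 + 4·(-1296) = -2870
Change in X: -2870 − (-3138) = 268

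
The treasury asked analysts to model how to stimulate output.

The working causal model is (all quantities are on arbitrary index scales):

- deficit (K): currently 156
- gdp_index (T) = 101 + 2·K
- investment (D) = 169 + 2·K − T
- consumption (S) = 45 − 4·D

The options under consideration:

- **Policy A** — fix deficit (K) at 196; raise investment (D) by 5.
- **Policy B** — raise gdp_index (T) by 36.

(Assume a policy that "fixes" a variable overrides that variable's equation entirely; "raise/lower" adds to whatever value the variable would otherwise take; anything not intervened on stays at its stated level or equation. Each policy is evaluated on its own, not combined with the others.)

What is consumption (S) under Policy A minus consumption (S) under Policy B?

Policy A (K := 196, D + 5):
  K = 196
  T = 101 + 2·196 = 493
  D = 169 + 2·196 − 493 (+5 from intervention) = 73
  S = 45 − 4·73 = -247
Policy B (T + 36):
  K = 156
  T = 101 + 2·156 (+36 from intervention) = 449
  D = 169 + 2·156 − 449 = 32
  S = 45 − 4·32 = -83
S: -247 − (-83) = -164

-164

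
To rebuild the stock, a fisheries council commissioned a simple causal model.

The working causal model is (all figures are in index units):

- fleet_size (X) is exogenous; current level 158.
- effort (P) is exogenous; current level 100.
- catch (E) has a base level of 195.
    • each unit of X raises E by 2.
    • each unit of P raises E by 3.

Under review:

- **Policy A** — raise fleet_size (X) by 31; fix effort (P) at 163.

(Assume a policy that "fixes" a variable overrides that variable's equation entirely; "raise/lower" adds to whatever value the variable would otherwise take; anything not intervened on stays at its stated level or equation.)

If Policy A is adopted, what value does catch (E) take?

Policy A (X + 31, P := 163):
  X = 158 + 31 = 189
  P = 163
  E = 195 + 2·189 + 3·163 = 1062

1062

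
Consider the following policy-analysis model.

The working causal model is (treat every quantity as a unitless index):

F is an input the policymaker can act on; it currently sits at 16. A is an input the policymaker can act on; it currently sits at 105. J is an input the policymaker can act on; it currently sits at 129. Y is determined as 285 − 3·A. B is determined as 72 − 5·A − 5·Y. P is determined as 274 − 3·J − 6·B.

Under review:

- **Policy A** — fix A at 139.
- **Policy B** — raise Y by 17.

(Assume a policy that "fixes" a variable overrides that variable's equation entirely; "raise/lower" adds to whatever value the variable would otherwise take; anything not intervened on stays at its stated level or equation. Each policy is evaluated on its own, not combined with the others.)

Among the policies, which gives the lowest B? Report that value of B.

-388

Policy A (A := 139):
  A = 139
  Y = 285 − 3·139 = -132
  B = 72 − 5·139 − 5·(-132) = 37
Policy B (Y + 17):
  A = 105
  Y = 285 − 3·105 (+17 from intervention) = -13
  B = 72 − 5·105 − 5·(-13) = -388
Comparing — Policy A: B=37, Policy B: B=-388. Lowest is -388 (Policy B).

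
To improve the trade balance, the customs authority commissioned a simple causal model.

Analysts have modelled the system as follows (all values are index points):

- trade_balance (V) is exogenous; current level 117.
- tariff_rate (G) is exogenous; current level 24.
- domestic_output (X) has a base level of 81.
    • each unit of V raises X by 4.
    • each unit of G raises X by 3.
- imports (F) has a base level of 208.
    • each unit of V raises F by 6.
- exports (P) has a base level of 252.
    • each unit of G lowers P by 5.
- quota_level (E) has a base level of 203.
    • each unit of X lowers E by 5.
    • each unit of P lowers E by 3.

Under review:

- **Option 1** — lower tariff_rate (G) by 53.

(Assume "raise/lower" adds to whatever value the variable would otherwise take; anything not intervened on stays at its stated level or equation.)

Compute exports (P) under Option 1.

Option 1 (G − 53):
  G = 24 − 53 = -29
  P = 252 − 5·(-29) = 397

397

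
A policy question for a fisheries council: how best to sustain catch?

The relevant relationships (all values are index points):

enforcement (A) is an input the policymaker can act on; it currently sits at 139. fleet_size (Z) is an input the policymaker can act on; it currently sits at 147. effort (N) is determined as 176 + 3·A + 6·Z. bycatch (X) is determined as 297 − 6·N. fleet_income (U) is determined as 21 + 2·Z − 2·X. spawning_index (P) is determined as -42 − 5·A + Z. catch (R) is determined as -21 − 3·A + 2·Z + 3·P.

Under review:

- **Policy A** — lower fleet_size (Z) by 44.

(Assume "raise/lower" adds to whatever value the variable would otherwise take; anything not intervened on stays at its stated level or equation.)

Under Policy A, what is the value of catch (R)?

Policy A (Z − 44):
  A = 139
  Z = 147 − 44 = 103
  P = -42 − 5·139 + 103 = -634
  R = -21 − 3·139 + 2·103 + 3·(-634) = -2134

-2134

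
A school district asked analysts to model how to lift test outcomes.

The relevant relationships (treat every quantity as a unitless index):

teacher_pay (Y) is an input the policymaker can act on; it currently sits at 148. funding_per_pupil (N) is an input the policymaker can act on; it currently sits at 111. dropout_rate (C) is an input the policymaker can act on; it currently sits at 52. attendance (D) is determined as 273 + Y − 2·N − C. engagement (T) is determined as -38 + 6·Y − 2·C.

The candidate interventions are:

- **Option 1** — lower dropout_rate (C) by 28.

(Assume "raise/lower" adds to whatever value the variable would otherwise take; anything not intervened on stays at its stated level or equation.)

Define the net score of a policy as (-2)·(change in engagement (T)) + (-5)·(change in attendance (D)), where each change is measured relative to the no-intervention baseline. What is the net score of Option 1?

Baseline:
  Y = 148
  N = 111
  C = 52
  D = 273 + 148 − 2·111 − 52 = 147
  T = -38 + 6·148 − 2·52 = 746
Option 1 (C − 28):
  Y = 148
  N = 111
  C = 52 − 28 = 24
  D = 273 + 148 − 2·111 − 24 = 175
  T = -38 + 6·148 − 2·24 = 802
ΔT = 802 − 746 = 56; ΔD = 175 − 147 = 28
Score = (-2)·56 + (-5)·28 = -252

-252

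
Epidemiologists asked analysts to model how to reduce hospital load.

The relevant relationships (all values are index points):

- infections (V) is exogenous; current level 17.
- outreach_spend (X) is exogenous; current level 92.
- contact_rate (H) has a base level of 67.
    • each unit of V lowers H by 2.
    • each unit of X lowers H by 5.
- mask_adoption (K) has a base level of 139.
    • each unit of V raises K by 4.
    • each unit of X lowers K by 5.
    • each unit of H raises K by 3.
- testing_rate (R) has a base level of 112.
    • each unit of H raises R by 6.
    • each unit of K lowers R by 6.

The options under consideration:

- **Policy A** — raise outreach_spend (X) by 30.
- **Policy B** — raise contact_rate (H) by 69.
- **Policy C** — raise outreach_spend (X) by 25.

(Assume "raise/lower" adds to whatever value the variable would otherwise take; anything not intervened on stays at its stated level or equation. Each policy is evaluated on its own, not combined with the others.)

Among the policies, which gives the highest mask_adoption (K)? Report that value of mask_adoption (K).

Policy A (X + 30):
  V = 17
  X = 92 + 30 = 122
  H = 67 − 2·17 − 5·122 = -577
  K = 139 + 4·17 − 5·122 + 3·(-577) = -2134
Policy B (H + 69):
  V = 17
  X = 92
  H = 67 − 2·17 − 5·92 (+69 from intervention) = -358
  K = 139 + 4·17 − 5·92 + 3·(-358) = -1327
Policy C (X + 25):
  V = 17
  X = 92 + 25 = 117
  H = 67 − 2·17 − 5·117 = -552
  K = 139 + 4·17 − 5·117 + 3·(-552) = -2034
Comparing — Policy A: K=-2134, Policy B: K=-1327, Policy C: K=-2034. Highest is -1327 (Policy B).

-1327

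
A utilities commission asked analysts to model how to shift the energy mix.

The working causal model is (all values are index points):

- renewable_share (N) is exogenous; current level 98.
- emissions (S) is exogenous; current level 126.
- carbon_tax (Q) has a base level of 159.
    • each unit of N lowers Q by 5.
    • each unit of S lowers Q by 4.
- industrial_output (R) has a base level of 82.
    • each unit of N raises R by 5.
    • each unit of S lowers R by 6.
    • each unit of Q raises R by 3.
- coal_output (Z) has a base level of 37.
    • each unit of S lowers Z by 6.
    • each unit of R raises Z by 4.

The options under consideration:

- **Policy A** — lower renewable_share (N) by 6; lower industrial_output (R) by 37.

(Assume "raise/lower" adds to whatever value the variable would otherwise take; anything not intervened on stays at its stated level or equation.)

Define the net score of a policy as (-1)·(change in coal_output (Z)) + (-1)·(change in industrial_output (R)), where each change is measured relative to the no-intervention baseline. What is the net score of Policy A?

Baseline:
  N = 98
  S = 126
  Q = 159 − 5·98 − 4·126 = -835
  R = 82 + 5·98 − 6·126 + 3·(-835) = -2689
  Z = 37 − 6·126 + 4·(-2689) = -11475
Policy A (N − 6, R − 37):
  N = 98 − 6 = 92
  S = 126
  Q = 159 − 5·92 − 4·126 = -805
  R = 82 + 5·92 − 6·126 + 3·(-805) (−37 from intervention) = -2666
  Z = 37 − 6·126 + 4·(-2666) = -11383
ΔZ = -11383 − (-11475) = 92; ΔR = -2666 − (-2689) = 23
Score = (-1)·92 + (-1)·23 = -115

-115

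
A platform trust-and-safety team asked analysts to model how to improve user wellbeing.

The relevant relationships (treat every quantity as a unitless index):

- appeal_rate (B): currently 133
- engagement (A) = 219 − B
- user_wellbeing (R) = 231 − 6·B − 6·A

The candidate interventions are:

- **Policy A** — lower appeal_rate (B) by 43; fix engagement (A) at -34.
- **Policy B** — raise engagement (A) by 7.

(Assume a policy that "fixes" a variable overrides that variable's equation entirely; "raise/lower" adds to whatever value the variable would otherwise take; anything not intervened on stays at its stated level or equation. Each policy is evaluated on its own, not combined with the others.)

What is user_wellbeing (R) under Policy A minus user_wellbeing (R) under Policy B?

1020

Policy A (B − 43, A := -34):
  B = 133 − 43 = 90
  A = -34
  R = 231 − 6·90 − 6·(-34) = -105
Policy B (A + 7):
  B = 133
  A = 219 − 133 (+7 from intervention) = 93
  R = 231 − 6·133 − 6·93 = -1125
R: -105 − (-1125) = 1020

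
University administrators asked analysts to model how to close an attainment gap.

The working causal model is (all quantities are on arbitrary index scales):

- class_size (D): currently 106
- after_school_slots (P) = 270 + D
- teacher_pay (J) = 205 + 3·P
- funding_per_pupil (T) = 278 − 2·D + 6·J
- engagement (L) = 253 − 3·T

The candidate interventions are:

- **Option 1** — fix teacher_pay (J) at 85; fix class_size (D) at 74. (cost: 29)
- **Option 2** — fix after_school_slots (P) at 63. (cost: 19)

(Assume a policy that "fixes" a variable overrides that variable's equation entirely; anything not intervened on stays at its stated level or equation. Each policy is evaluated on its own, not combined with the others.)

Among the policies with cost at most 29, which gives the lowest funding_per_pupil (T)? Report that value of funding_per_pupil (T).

Option 1 (J := 85, D := 74):
  D = 74
  P = 270 + 74 = 344
  J = 85
  T = 278 − 2·74 + 6·85 = 640
Option 2 (P := 63):
  D = 106
  P = 63
  J = 205 + 3·63 = 394
  T = 278 − 2·106 + 6·394 = 2430
Comparing — Option 1: T=640, Option 2: T=2430. Lowest is 640 (Option 1).

640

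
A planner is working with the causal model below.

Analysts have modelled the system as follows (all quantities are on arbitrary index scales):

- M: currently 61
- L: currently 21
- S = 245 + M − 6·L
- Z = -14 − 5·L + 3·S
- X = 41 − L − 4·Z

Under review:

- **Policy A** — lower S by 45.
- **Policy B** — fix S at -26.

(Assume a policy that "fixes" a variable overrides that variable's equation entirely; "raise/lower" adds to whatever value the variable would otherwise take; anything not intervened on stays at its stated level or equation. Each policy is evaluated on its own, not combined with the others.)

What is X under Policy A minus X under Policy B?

-1932

Policy A (S − 45):
  M = 61
  L = 21
  S = 245 + 61 − 6·21 (−45 from intervention) = 135
  Z = -14 − 5·21 + 3·135 = 286
  X = 41 − 21 − 4·286 = -1124
Policy B (S := -26):
  M = 61
  L = 21
  S = -26
  Z = -14 − 5·21 + 3·(-26) = -197
  X = 41 − 21 − 4·(-197) = 808
X: -1124 − 808 = -1932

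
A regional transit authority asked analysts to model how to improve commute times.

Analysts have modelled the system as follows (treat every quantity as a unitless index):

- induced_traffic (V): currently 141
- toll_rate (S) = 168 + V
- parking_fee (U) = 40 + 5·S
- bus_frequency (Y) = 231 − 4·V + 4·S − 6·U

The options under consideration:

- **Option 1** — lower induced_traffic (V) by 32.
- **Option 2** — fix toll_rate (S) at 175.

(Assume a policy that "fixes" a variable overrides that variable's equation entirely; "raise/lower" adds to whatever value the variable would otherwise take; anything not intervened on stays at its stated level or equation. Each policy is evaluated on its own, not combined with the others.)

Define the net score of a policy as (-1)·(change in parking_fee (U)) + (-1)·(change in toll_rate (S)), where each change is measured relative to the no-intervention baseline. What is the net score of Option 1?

192

Baseline:
  V = 141
  S = 168 + 141 = 309
  U = 40 + 5·309 = 1585
Option 1 (V − 32):
  V = 141 − 32 = 109
  S = 168 + 109 = 277
  U = 40 + 5·277 = 1425
ΔU = 1425 − 1585 = -160; ΔS = 277 − 309 = -32
Score = (-1)·(-160) + (-1)·(-32) = 192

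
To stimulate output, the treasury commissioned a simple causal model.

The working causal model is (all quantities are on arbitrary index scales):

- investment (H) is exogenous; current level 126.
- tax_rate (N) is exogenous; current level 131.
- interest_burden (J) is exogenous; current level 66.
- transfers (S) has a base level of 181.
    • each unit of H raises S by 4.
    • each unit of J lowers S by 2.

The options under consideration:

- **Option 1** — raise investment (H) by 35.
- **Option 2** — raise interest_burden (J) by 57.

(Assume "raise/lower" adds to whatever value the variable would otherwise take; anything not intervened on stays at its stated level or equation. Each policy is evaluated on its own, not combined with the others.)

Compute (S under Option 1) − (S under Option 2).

254

Option 1 (H + 35):
  H = 126 + 35 = 161
  J = 66
  S = 181 + 4·161 − 2·66 = 693
Option 2 (J + 57):
  H = 126
  J = 66 + 57 = 123
  S = 181 + 4·126 − 2·123 = 439
S: 693 − 439 = 254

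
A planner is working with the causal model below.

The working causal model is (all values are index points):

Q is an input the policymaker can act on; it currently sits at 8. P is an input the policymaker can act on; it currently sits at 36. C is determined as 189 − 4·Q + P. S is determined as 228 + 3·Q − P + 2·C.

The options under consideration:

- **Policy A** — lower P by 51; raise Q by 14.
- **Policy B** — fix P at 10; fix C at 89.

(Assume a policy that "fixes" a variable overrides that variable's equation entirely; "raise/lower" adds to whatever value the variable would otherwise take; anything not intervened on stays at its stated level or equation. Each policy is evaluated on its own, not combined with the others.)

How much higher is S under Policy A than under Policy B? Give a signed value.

61

Policy A (P − 51, Q + 14):
  Q = 8 + 14 = 22
  P = 36 − 51 = -15
  C = 189 − 4·22 + (-15) = 86
  S = 228 + 3·22 − (-15) + 2·86 = 481
Policy B (P := 10, C := 89):
  Q = 8
  P = 10
  C = 89
  S = 228 + 3·8 − 10 + 2·89 = 420
S: 481 − 420 = 61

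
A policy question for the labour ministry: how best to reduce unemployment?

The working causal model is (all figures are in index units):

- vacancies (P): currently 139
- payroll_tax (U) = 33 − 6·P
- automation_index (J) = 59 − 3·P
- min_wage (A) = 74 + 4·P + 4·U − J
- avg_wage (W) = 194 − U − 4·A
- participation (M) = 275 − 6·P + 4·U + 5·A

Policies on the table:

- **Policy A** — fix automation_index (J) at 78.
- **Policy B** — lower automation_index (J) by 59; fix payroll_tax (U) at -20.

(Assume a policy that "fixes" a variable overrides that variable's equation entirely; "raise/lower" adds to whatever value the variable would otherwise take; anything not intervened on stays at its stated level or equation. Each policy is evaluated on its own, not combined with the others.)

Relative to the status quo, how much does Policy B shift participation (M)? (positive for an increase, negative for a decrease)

Baseline:
  P = 139
  U = 33 − 6·139 = -801
  J = 59 − 3·139 = -358
  A = 74 + 4·139 + 4·(-801) − (-358) = -2216
  M = 275 − 6·139 + 4·(-801) + 5·(-2216) = -14843
Policy B (J − 59, U := -20):
  P = 139
  U = -20
  J = 59 − 3·139 (−59 from intervention) = -417
  A = 74 + 4·139 + 4·(-20) − (-417) = 967
  M = 275 − 6·139 + 4·(-20) + 5·967 = 4196
Change in M: 4196 − (-14843) = 19039

19039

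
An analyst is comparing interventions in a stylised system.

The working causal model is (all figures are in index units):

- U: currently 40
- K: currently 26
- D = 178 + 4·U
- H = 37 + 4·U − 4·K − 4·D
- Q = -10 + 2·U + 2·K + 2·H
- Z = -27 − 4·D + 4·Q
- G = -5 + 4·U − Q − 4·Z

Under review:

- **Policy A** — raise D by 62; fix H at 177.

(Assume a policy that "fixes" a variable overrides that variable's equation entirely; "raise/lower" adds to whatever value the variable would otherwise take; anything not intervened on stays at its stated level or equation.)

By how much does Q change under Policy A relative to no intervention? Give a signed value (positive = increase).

Baseline:
  U = 40
  K = 26
  D = 178 + 4·40 = 338
  H = 37 + 4·40 − 4·26 − 4·338 = -1259
  Q = -10 + 2·40 + 2·26 + 2·(-1259) = -2396
Policy A (D + 62, H := 177):
  U = 40
  K = 26
  D = 178 + 4·40 (+62 from intervention) = 400
  H = 177
  Q = -10 + 2·40 + 2·26 + 2·177 = 476
Change in Q: 476 − (-2396) = 2872

2872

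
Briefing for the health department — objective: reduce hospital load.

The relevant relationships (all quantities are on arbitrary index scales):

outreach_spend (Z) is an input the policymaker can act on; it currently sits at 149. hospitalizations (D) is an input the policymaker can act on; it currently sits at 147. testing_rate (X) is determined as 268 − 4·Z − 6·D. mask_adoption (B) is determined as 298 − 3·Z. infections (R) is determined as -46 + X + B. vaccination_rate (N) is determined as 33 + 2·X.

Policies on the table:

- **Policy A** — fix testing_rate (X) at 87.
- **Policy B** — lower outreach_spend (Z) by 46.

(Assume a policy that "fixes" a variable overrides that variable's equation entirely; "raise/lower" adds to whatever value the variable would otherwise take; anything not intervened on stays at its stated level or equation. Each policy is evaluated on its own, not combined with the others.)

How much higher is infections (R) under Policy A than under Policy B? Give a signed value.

Policy A (X := 87):
  Z = 149
  D = 147
  X = 87
  B = 298 − 3·149 = -149
  R = -46 + 87 + (-149) = -108
Policy B (Z − 46):
  Z = 149 − 46 = 103
  D = 147
  X = 268 − 4·103 − 6·147 = -1026
  B = 298 − 3·103 = -11
  R = -46 + (-1026) + (-11) = -1083
R: -108 − (-1083) = 975

975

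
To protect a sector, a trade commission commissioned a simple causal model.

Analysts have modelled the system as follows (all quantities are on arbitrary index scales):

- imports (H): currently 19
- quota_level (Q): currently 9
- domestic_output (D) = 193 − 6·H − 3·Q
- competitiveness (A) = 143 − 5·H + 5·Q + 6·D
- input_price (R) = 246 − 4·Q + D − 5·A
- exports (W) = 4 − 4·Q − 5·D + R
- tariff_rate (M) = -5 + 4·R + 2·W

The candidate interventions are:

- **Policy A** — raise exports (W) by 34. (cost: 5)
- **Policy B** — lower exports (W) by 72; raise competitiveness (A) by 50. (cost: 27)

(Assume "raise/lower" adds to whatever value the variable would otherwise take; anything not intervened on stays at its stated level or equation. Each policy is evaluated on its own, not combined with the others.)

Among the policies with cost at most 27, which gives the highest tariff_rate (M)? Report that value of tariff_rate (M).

Policy A (W + 34):
  H = 19
  Q = 9
  D = 193 − 6·19 − 3·9 = 52
  A = 143 − 5·19 + 5·9 + 6·52 = 405
  R = 246 − 4·9 + 52 − 5·405 = -1763
  W = 4 − 4·9 − 5·52 + (-1763) (+34 from intervention) = -2021
  M = -5 + 4·(-1763) + 2·(-2021) = -11099
Policy B (W − 72, A + 50):
  H = 19
  Q = 9
  D = 193 − 6·19 − 3·9 = 52
  A = 143 − 5·19 + 5·9 + 6·52 (+50 from intervention) = 455
  R = 246 − 4·9 + 52 − 5·455 = -2013
  W = 4 − 4·9 − 5·52 + (-2013) (−72 from intervention) = -2377
  M = -5 + 4·(-2013) + 2·(-2377) = -12811
Comparing — Policy A: M=-11099, Policy B: M=-12811. Highest is -11099 (Policy A).

-11099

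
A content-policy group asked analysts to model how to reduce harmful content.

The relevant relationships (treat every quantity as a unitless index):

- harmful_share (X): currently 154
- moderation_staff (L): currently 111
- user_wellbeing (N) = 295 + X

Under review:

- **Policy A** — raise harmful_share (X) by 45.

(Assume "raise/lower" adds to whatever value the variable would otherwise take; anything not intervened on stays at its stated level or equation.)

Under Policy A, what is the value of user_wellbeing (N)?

494

Policy A (X + 45):
  X = 154 + 45 = 199
  N = 295 + 199 = 494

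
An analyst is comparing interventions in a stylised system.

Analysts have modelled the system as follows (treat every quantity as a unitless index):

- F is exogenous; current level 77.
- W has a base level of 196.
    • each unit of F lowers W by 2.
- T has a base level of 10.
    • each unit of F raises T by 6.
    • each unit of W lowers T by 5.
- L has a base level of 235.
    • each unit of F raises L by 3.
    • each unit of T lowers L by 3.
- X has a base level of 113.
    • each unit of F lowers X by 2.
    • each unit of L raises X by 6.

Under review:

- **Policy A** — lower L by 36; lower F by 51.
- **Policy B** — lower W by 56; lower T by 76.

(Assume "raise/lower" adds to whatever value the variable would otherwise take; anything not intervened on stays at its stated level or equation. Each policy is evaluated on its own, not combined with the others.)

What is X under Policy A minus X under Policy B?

17328

Policy A (L − 36, F − 51):
  F = 77 − 51 = 26
  W = 196 − 2·26 = 144
  T = 10 + 6·26 − 5·144 = -554
  L = 235 + 3·26 − 3·(-554) (−36 from intervention) = 1939
  X = 113 − 2·26 + 6·1939 = 11695
Policy B (W − 56, T − 76):
  F = 77
  W = 196 − 2·77 (−56 from intervention) = -14
  T = 10 + 6·77 − 5·(-14) (−76 from intervention) = 466
  L = 235 + 3·77 − 3·466 = -932
  X = 113 − 2·77 + 6·(-932) = -5633
X: 11695 − (-5633) = 17328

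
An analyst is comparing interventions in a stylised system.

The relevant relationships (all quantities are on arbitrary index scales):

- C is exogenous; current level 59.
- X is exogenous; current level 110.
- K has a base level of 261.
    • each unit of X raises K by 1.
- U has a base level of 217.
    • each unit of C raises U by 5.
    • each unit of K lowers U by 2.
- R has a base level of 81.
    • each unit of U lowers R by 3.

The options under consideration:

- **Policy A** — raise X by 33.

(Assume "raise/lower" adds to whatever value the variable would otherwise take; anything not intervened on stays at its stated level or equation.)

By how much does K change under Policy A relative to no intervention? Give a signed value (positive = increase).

33

Baseline:
  X = 110
  K = 261 + 110 = 371
Policy A (X + 33):
  X = 110 + 33 = 143
  K = 261 + 143 = 404
Change in K: 404 − 371 = 33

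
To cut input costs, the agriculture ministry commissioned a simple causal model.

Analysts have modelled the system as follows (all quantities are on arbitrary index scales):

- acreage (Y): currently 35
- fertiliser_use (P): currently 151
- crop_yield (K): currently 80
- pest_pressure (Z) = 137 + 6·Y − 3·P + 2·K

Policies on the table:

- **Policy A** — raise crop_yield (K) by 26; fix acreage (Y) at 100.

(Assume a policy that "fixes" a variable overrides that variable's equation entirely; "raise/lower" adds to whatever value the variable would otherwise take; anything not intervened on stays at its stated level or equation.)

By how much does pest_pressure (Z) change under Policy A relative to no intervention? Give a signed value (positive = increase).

Baseline:
  Y = 35
  P = 151
  K = 80
  Z = 137 + 6·35 − 3·151 + 2·80 = 54
Policy A (K + 26, Y := 100):
  Y = 100
  P = 151
  K = 80 + 26 = 106
  Z = 137 + 6·100 − 3·151 + 2·106 = 496
Change in Z: 496 − 54 = 442

442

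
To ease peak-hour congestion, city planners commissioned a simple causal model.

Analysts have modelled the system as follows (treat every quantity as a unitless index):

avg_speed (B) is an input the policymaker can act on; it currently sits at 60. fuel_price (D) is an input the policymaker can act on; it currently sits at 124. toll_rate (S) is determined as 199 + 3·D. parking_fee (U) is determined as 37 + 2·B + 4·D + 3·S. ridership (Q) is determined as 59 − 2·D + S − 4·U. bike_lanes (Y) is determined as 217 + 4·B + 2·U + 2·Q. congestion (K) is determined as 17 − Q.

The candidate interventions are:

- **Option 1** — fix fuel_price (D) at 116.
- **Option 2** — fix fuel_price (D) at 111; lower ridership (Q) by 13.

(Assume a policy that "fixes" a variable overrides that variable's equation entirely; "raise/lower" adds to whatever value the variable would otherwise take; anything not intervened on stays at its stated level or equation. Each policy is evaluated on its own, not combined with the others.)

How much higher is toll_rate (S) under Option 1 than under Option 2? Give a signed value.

Option 1 (D := 116):
  D = 116
  S = 199 + 3·116 = 547
Option 2 (D := 111, Q − 13):
  D = 111
  S = 199 + 3·111 = 532
S: 547 − 532 = 15

15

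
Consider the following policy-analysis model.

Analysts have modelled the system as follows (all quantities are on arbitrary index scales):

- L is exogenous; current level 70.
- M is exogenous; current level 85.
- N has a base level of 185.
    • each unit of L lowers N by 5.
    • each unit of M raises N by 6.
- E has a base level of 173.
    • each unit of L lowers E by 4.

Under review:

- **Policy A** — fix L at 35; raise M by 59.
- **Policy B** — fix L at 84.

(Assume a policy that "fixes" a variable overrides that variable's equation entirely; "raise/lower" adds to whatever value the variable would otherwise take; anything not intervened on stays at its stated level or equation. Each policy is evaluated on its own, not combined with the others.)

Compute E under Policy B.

Policy B (L := 84):
  L = 84
  E = 173 − 4·84 = -163

-163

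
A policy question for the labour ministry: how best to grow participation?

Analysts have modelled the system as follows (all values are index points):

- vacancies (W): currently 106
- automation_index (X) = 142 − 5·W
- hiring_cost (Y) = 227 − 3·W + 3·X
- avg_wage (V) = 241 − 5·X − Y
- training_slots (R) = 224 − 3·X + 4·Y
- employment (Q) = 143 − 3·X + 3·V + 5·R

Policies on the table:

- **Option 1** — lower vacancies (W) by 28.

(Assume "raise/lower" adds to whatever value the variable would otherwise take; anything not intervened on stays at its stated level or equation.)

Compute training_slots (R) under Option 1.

-2036

Option 1 (W − 28):
  W = 106 − 28 = 78
  X = 142 − 5·78 = -248
  Y = 227 − 3·78 + 3·(-248) = -751
  R = 224 − 3·(-248) + 4·(-751) = -2036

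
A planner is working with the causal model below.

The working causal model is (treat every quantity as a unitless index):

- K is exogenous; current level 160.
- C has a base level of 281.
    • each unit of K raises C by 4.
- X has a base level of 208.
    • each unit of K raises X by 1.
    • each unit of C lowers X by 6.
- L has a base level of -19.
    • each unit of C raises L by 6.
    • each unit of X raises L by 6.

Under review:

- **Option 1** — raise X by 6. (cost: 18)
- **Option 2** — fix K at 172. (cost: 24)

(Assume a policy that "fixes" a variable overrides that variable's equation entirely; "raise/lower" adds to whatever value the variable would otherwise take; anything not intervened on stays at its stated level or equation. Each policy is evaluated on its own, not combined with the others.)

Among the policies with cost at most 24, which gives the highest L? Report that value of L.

-25405

Option 1 (X + 6):
  K = 160
  C = 281 + 4·160 = 921
  X = 208 + 160 − 6·921 (+6 from intervention) = -5152
  L = -19 + 6·921 + 6·(-5152) = -25405
Option 2 (K := 172):
  K = 172
  C = 281 + 4·172 = 969
  X = 208 + 172 − 6·969 = -5434
  L = -19 + 6·969 + 6·(-5434) = -26809
Comparing — Option 1: L=-25405, Option 2: L=-26809. Highest is -25405 (Option 1).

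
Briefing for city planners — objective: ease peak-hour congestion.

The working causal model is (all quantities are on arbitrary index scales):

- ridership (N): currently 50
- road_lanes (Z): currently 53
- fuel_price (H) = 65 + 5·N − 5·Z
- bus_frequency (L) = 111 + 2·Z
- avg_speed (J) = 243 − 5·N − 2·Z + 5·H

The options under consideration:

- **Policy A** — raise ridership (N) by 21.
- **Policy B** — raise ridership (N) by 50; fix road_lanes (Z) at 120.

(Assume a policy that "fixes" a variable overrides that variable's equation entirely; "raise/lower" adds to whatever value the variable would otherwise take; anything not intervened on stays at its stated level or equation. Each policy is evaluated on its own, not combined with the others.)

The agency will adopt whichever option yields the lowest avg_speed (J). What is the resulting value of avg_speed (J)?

-672

Policy A (N + 21):
  N = 50 + 21 = 71
  Z = 53
  H = 65 + 5·71 − 5·53 = 155
  J = 243 − 5·71 − 2·53 + 5·155 = 557
Policy B (N + 50, Z := 120):
  N = 50 + 50 = 100
  Z = 120
  H = 65 + 5·100 − 5·120 = -35
  J = 243 − 5·100 − 2·120 + 5·(-35) = -672
Comparing — Policy A: J=557, Policy B: J=-672. Lowest is -672 (Policy B).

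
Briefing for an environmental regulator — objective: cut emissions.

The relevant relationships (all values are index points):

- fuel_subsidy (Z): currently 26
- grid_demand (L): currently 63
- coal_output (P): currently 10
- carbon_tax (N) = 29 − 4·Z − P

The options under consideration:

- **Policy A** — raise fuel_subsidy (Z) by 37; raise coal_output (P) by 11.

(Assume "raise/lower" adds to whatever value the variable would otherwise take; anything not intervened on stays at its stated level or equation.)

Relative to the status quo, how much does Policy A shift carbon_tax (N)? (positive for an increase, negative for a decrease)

-159

Baseline:
  Z = 26
  P = 10
  N = 29 − 4·26 − 10 = -85
Policy A (Z + 37, P + 11):
  Z = 26 + 37 = 63
  P = 10 + 11 = 21
  N = 29 − 4·63 − 21 = -244
Change in N: -244 − (-85) = -159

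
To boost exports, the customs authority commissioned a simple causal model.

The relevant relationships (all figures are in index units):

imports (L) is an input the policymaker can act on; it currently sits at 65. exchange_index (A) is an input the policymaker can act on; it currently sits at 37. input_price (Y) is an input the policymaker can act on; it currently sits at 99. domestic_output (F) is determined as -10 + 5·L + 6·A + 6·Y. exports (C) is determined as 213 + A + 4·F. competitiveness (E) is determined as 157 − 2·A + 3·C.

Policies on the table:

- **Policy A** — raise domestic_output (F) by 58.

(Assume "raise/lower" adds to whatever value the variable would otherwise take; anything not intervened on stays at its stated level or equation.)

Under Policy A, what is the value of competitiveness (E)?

Policy A (F + 58):
  L = 65
  A = 37
  Y = 99
  F = -10 + 5·65 + 6·37 + 6·99 (+58 from intervention) = 1189
  C = 213 + 37 + 4·1189 = 5006
  E = 157 − 2·37 + 3·5006 = 15101

15101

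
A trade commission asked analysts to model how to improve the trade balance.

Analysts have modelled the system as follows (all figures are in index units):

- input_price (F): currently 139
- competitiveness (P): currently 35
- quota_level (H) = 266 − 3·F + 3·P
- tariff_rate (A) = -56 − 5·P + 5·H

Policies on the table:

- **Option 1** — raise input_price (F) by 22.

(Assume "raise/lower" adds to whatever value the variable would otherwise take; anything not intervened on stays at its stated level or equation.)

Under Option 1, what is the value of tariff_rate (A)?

Option 1 (F + 22):
  F = 139 + 22 = 161
  P = 35
  H = 266 − 3·161 + 3·35 = -112
  A = -56 − 5·35 + 5·(-112) = -791

-791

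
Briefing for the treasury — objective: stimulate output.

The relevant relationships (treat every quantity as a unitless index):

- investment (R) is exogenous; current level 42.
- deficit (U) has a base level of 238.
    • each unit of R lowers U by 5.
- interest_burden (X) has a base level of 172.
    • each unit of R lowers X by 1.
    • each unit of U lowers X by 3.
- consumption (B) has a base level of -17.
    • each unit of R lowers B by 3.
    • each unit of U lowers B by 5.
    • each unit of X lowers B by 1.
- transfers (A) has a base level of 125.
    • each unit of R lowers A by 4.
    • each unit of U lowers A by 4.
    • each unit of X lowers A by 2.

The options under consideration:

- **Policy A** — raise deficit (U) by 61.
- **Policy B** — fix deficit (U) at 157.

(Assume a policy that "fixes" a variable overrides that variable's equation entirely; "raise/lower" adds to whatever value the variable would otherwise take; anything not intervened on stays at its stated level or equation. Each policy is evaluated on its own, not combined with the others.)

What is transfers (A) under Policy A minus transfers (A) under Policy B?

Policy A (U + 61):
  R = 42
  U = 238 − 5·42 (+61 from intervention) = 89
  X = 172 − 42 − 3·89 = -137
  A = 125 − 4·42 − 4·89 − 2·(-137) = -125
Policy B (U := 157):
  R = 42
  U = 157
  X = 172 − 42 − 3·157 = -341
  A = 125 − 4·42 − 4·157 − 2·(-341) = 11
A: -125 − 11 = -136

-136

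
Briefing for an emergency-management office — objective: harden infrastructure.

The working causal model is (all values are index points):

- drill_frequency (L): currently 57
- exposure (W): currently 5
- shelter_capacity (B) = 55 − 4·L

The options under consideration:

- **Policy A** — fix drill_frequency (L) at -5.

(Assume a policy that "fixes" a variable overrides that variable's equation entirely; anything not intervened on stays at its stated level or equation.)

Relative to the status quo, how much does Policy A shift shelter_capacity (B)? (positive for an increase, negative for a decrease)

Baseline:
  L = 57
  B = 55 − 4·57 = -173
Policy A (L := -5):
  L = -5
  B = 55 − 4·(-5) = 75
Change in B: 75 − (-173) = 248

248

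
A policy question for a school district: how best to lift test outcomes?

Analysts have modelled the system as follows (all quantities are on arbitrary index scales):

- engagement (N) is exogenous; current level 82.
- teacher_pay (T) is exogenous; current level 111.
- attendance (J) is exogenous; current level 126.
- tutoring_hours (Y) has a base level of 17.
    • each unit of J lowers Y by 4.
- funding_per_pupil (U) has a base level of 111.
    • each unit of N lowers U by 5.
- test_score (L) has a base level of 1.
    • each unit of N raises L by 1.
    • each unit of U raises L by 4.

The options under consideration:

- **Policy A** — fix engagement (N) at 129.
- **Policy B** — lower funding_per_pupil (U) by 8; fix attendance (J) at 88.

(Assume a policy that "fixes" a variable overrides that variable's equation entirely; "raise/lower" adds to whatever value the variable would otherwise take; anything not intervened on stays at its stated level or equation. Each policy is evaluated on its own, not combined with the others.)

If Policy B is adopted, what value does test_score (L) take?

-1145

Policy B (U − 8, J := 88):
  N = 82
  U = 111 − 5·82 (−8 from intervention) = -307
  L = 1 + 82 + 4·(-307) = -1145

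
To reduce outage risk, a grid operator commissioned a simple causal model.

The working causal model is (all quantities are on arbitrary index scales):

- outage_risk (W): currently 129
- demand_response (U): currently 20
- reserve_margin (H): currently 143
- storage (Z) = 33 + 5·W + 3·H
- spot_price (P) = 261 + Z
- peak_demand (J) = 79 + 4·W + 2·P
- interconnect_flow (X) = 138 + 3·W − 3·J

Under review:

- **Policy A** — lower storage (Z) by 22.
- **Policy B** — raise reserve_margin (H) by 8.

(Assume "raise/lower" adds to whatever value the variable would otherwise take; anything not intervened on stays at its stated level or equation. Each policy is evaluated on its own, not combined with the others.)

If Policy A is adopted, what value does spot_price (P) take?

Policy A (Z − 22):
  W = 129
  H = 143
  Z = 33 + 5·129 + 3·143 (−22 from intervention) = 1085
  P = 261 + 1085 = 1346

1346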